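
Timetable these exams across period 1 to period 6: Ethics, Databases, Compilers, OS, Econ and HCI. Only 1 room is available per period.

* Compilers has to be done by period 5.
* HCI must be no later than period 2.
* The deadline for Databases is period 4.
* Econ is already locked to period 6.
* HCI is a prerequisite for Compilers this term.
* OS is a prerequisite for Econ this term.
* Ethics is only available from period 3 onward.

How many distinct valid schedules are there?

24

Splitting on Ethics: it can be period 3 (7), period 4 (7), period 5 (10). Listing each branch's schedules as (Databases, Compilers, OS, Econ, HCI) by period number:
Ethics=period 3: (1,4,5,6,2) (1,5,4,6,2) (2,4,5,6,1) (2,5,4,6,1) (4,2,5,6,1) (4,5,1,6,2) (4,5,2,6,1) — 7.
Ethics=period 4: (1,3,5,6,2) (1,5,3,6,2) (2,3,5,6,1) (2,5,3,6,1) (3,2,5,6,1) (3,5,1,6,2) (3,5,2,6,1) — 7.
Ethics=period 5: (1,3,4,6,2) (1,4,3,6,2) (2,3,4,6,1) (2,4,3,6,1) (3,2,4,6,1) (3,4,1,6,2) (3,4,2,6,1) (4,2,3,6,1) (4,3,1,6,2) (4,3,2,6,1) — 10.
Summing: 7 + 7 + 10 = 24.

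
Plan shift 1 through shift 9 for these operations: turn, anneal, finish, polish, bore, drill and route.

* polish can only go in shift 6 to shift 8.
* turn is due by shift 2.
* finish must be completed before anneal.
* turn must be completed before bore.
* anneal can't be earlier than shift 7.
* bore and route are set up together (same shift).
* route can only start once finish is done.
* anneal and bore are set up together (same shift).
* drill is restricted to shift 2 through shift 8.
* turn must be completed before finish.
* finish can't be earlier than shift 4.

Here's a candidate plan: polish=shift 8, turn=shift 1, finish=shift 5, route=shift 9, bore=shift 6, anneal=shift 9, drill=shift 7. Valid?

No. anneal and bore are set up together (same shift) is not satisfied.

bore and route are set up together (same shift) — violated.
turn must be completed before bore — holds.
turn must be completed before finish — holds.
anneal can't be earlier than shift 7 — holds.
polish can only go in shift 6 to shift 8 — holds.
turn is due by shift 2 — holds.
route can only start once finish is done — holds.
anneal and bore are set up together (same shift) — violated.
finish can't be earlier than shift 4 — holds.
drill is restricted to shift 2 through shift 8 — holds.
finish must be completed before anneal — holds.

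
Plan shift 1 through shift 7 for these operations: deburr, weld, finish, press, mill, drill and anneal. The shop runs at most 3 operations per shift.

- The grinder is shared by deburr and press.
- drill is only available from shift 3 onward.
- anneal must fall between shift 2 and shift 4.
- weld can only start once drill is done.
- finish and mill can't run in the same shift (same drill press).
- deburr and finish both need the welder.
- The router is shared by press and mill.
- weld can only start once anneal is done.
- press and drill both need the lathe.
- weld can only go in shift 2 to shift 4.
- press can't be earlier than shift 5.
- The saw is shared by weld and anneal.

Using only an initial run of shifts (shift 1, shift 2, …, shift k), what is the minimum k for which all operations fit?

5

The precedence chain requires at least 2 distinct shifts.
With at most 3 per shift and 7 operations, at least 3 shifts are needed.
press can't be placed before shift 5, so the schedule must run through at least shift 5.
5 works (last occupied shift: shift 5): for example deburr=shift 1, mill=shift 1, drill=shift 3, anneal=shift 2, weld=shift 4, finish=shift 2, press=shift 5.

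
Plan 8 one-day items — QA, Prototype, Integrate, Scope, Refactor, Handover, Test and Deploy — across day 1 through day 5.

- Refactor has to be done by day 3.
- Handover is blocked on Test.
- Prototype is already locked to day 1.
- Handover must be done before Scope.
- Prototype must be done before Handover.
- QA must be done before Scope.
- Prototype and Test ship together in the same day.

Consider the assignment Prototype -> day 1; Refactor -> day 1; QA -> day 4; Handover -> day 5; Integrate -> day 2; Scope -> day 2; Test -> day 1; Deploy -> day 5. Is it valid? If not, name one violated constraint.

Prototype and Test ship together in the same day — holds.
Handover is blocked on Test — holds.
Prototype is already locked to day 1 — holds.
Prototype must be done before Handover — holds.
QA must be done before Scope — violated.
Handover must be done before Scope — violated.
Refactor has to be done by day 3 — holds.

No — it violates: Handover must be done before Scope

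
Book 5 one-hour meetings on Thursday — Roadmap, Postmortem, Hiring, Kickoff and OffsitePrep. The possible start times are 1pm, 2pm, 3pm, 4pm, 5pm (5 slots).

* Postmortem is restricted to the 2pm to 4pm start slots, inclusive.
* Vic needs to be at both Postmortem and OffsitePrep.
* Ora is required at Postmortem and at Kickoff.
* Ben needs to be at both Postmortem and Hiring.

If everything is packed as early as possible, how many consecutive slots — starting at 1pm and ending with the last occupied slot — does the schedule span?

Postmortem can't be placed before 2pm — that is slot 2 counting from 1pm — so the schedule must run through at least 2 slots.
2 works (last occupied slot: 2pm): for example OffsitePrep in 1pm; Kickoff in 1pm; Hiring in 1pm; Roadmap in 1pm; Postmortem in 2pm.

2 slots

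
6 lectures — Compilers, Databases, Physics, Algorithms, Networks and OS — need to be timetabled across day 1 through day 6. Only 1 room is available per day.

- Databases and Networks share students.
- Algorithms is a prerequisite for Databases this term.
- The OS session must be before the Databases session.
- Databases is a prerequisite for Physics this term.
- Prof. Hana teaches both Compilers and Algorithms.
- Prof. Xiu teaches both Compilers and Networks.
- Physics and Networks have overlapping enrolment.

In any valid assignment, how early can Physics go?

Precedence pushes Physics to at least day 3.
Physics at day 4 is achievable: Algorithms in day 1; OS in day 2; Networks in day 6; Compilers in day 5; Databases in day 3; Physics in day 4.
Nothing earlier works — the conflict and capacity constraints rule out every day before day 4.

day 4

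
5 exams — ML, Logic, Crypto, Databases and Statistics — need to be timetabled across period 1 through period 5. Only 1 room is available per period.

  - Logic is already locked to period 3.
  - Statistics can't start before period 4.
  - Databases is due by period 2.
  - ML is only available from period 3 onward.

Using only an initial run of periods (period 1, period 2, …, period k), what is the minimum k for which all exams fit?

5 periods

With at most 1 per period and 5 exams, at least 5 periods are needed.
Statistics can't be placed before period 4, so the schedule must run through at least period 4.
5 works (last occupied period: period 5): for example Crypto in period 2, Statistics in period 4, Databases in period 1, Logic in period 3, ML in period 5.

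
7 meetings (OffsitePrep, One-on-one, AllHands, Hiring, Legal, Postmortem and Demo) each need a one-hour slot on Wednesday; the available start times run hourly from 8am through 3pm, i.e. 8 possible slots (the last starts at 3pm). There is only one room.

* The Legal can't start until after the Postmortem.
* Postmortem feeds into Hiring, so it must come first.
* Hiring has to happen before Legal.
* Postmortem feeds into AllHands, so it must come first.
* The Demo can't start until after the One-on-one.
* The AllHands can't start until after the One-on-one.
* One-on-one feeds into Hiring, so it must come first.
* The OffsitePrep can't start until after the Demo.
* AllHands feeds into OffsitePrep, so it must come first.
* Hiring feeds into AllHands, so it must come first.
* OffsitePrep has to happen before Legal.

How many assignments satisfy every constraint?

Splitting on OffsitePrep: it can be 1pm (14), 2pm (42). Listing each branch's schedules as (One-on-one, AllHands, Hiring, Legal, Postmortem, Demo):
OffsitePrep=1pm: (8am,11am,10am,2pm,9am,12pm) (8am,11am,10am,3pm,9am,12pm) (8am,12pm,10am,2pm,9am,11am) (8am,12pm,10am,3pm,9am,11am) (8am,12pm,11am,2pm,9am,10am) (8am,12pm,11am,2pm,10am,9am) (8am,12pm,11am,3pm,9am,10am) (8am,12pm,11am,3pm,10am,9am) (9am,11am,10am,2pm,8am,12pm) (9am,11am,10am,3pm,8am,12pm) (9am,12pm,10am,2pm,8am,11am) (9am,12pm,10am,3pm,8am,11am) (9am,12pm,11am,2pm,8am,10am) (9am,12pm,11am,3pm,8am,10am) — 14.
OffsitePrep=2pm: (8am,11am,10am,3pm,9am,12pm) (8am,11am,10am,3pm,9am,1pm) (8am,12pm,10am,3pm,9am,11am) (8am,12pm,10am,3pm,9am,1pm) (8am,12pm,11am,3pm,9am,10am) (8am,12pm,11am,3pm,9am,1pm) (8am,12pm,11am,3pm,10am,9am) (8am,12pm,11am,3pm,10am,1pm) (8am,1pm,10am,3pm,9am,11am) (8am,1pm,10am,3pm,9am,12pm) (8am,1pm,11am,3pm,9am,10am) (8am,1pm,11am,3pm,9am,12pm) (8am,1pm,11am,3pm,10am,9am) (8am,1pm,11am,3pm,10am,12pm) (8am,1pm,12pm,3pm,9am,10am) (8am,1pm,12pm,3pm,9am,11am) (8am,1pm,12pm,3pm,10am,9am) (8am,1pm,12pm,3pm,10am,11am) (8am,1pm,12pm,3pm,11am,9am) (8am,1pm,12pm,3pm,11am,10am) (9am,11am,10am,3pm,8am,12pm) (9am,11am,10am,3pm,8am,1pm) (9am,12pm,10am,3pm,8am,11am) (9am,12pm,10am,3pm,8am,1pm) (9am,12pm,11am,3pm,8am,10am) (9am,12pm,11am,3pm,8am,1pm) (9am,12pm,11am,3pm,10am,1pm) (9am,1pm,10am,3pm,8am,11am) (9am,1pm,10am,3pm,8am,12pm) (9am,1pm,11am,3pm,8am,10am) (9am,1pm,11am,3pm,8am,12pm) (9am,1pm,11am,3pm,10am,12pm) (9am,1pm,12pm,3pm,8am,10am) (9am,1pm,12pm,3pm,8am,11am) (9am,1pm,12pm,3pm,10am,11am) (9am,1pm,12pm,3pm,11am,10am) (10am,12pm,11am,3pm,8am,1pm) (10am,12pm,11am,3pm,9am,1pm) (10am,1pm,11am,3pm,8am,12pm) (10am,1pm,11am,3pm,9am,12pm) (10am,1pm,12pm,3pm,8am,11am) (10am,1pm,12pm,3pm,9am,11am) — 42.
Summing: 14 + 42 = 56.

56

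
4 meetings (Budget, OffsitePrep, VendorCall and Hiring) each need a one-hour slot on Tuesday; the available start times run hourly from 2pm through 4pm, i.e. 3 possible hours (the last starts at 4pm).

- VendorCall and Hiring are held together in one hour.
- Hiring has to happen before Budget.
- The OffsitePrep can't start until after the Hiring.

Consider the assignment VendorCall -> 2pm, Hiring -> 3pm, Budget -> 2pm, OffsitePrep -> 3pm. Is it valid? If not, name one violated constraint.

VendorCall and Hiring are held together in one hour — violated.
The OffsitePrep can't start until after the Hiring — violated.
Hiring has to happen before Budget — violated.

No — it violates: Hiring has to happen before Budget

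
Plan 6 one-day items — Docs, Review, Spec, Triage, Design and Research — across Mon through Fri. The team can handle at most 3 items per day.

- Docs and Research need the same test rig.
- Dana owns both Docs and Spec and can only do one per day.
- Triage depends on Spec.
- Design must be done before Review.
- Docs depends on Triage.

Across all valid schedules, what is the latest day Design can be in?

Thu

Downstream work caps Design at Thu.
Design at Thu is achievable: Spec -> Mon, Design -> Thu, Review -> Fri, Docs -> Wed, Research -> Mon, Triage -> Tue.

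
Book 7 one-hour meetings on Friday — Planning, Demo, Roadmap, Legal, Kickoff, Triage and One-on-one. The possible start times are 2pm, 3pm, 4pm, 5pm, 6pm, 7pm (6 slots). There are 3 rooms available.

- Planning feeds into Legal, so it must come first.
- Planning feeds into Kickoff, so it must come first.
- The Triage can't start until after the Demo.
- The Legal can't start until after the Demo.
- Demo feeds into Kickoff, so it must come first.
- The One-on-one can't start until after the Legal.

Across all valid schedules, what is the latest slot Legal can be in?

Precedence pushes Legal to at least 3pm; downstream work caps Legal at 6pm.
Legal at 6pm is achievable: Triage=3pm; One-on-one=7pm; Planning=2pm; Legal=6pm; Demo=2pm; Kickoff=3pm; Roadmap=2pm.

6pm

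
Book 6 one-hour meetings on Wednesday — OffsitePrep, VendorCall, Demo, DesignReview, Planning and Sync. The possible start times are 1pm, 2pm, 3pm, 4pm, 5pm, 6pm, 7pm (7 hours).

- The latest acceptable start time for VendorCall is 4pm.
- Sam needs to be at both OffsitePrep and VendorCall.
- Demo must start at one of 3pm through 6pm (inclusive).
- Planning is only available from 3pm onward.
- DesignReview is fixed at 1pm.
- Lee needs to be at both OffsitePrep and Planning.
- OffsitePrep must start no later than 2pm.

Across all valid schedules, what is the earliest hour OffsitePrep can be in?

OffsitePrep's own window allows nothing later than 2pm.
OffsitePrep at 1pm is achievable: Demo -> 3pm; VendorCall -> 2pm; Planning -> 3pm; Sync -> 1pm; OffsitePrep -> 1pm; DesignReview -> 1pm.

1pm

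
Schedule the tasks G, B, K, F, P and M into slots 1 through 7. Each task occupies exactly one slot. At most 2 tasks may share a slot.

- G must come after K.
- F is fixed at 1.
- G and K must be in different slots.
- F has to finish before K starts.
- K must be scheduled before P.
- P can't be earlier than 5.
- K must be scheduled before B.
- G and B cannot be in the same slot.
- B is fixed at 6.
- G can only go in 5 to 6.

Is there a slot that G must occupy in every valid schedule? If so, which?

G's window is 5–6.
B is fixed at 6, and G can't share a slot with B.
So G must be 5.

5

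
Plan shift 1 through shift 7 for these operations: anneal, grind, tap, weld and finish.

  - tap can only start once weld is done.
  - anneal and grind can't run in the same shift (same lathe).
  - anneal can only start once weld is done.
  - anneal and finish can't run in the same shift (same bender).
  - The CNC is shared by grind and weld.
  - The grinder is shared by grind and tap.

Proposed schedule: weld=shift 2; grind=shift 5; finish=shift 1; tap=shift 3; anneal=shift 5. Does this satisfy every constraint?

The grinder is shared by grind and tap — holds.
tap can only start once weld is done — holds.
anneal and grind can't run in the same shift (same lathe) — violated.
anneal and finish can't run in the same shift (same bender) — holds.
The CNC is shared by grind and weld — holds.
anneal can only start once weld is done — holds.

Invalid. anneal and grind can't run in the same shift (same lathe).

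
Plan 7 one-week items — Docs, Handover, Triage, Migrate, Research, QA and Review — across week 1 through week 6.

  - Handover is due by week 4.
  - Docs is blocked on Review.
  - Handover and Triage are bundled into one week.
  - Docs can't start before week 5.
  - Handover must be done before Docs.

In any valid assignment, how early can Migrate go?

Migrate at week 1 is achievable: Research=week 1, Docs=week 5, Handover=week 1, QA=week 1, Triage=week 1, Migrate=week 1, Review=week 1.

week 1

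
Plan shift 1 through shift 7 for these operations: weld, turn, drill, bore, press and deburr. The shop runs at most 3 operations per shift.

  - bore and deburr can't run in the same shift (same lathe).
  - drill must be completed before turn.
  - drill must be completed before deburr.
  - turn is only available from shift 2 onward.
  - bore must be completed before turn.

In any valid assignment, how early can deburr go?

Precedence pushes deburr to at least shift 2.
deburr at shift 2 is achievable: bore in shift 1, press in shift 2, drill in shift 1, deburr in shift 2, turn in shift 2, weld in shift 1.

shift 2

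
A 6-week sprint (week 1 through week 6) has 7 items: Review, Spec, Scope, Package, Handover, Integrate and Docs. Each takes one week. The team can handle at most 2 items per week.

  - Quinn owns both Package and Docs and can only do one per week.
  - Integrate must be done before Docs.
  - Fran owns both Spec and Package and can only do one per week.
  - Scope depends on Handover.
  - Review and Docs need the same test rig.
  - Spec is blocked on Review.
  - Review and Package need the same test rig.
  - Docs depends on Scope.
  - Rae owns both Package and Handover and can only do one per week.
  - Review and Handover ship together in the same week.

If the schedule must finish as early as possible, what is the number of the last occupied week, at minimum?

week 4

The precedence chain requires at least 3 distinct weeks.
With at most 2 per week and 7 work items, at least 4 weeks are needed.
4 works (last occupied week: week 4): for example Spec=week 3; Review=week 1; Package=week 4; Scope=week 2; Handover=week 1; Integrate=week 2; Docs=week 3.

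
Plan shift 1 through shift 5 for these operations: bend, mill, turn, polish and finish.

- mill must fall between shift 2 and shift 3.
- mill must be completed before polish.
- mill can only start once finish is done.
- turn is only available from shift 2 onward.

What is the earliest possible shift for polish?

Precedence pushes polish to at least shift 3.
polish at shift 3 is achievable: bend -> shift 1, turn -> shift 2, mill -> shift 2, finish -> shift 1, polish -> shift 3.

shift 3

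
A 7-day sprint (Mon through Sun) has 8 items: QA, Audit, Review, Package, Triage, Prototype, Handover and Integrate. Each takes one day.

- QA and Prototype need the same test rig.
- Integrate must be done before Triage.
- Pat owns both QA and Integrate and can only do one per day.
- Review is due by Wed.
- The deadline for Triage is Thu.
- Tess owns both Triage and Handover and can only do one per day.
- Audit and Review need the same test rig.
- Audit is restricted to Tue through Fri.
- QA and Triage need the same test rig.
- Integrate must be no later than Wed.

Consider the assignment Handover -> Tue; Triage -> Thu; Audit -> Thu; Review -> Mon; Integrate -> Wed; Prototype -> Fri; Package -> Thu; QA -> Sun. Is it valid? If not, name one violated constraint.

Valid

QA and Triage need the same test rig — holds.
Integrate must be done before Triage — holds.
QA and Prototype need the same test rig — holds.
Review is due by Wed — holds.
Audit and Review need the same test rig — holds.
Integrate must be no later than Wed — holds.
Pat owns both QA and Integrate and can only do one per day — holds.
Audit is restricted to Tue through Fri — holds.
Tess owns both Triage and Handover and can only do one per day — holds.
The deadline for Triage is Thu — holds.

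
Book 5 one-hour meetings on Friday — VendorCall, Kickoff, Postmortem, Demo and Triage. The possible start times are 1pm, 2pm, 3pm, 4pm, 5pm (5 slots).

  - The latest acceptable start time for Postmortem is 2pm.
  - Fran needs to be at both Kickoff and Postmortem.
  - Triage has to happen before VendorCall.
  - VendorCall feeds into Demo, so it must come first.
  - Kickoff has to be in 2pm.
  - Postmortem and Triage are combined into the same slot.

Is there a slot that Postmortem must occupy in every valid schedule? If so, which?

Postmortem's window is 1pm–2pm.
Kickoff is fixed at 2pm, and Postmortem can't share a slot with Kickoff.
So Postmortem must be 1pm.

1pm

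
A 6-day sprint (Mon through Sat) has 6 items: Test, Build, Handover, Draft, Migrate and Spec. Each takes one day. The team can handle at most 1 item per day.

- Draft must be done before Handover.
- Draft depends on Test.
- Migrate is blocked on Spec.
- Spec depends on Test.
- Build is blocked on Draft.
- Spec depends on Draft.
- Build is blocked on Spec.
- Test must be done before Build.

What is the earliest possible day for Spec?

Wed

Precedence pushes Spec to at least Wed; downstream work caps Spec at Fri.
Spec at Wed is achievable: Handover in Fri; Draft in Tue; Test in Mon; Migrate in Sat; Build in Thu; Spec in Wed.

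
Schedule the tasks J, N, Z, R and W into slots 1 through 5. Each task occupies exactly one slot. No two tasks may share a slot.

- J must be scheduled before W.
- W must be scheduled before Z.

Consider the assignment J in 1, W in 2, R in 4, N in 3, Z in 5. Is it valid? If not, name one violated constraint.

Valid

W must be scheduled before Z — holds.
No two tasks may share a slot — holds.
J must be scheduled before W — holds.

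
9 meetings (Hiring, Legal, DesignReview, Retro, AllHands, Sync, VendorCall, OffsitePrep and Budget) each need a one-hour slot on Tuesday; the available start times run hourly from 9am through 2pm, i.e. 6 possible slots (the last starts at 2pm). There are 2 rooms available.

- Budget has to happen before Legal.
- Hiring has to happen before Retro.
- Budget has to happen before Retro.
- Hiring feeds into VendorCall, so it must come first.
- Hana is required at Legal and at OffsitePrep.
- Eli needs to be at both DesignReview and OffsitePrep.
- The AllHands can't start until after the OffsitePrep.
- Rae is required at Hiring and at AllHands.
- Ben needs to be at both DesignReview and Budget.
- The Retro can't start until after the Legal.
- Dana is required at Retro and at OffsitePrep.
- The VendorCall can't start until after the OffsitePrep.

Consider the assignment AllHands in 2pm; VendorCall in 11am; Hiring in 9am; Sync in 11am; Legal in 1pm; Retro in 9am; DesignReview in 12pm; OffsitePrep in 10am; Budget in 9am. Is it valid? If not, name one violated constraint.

No. There are 2 rooms available is not satisfied.

Budget has to happen before Legal — holds.
The VendorCall can't start until after the OffsitePrep — holds.
Hiring feeds into VendorCall, so it must come first — holds.
The AllHands can't start until after the OffsitePrep — holds.
The Retro can't start until after the Legal — violated.
Hana is required at Legal and at OffsitePrep — holds.
Hiring has to happen before Retro — violated.
Rae is required at Hiring and at AllHands — holds.
There are 2 rooms available — violated.
Ben needs to be at both DesignReview and Budget — holds.
Eli needs to be at both DesignReview and OffsitePrep — holds.
Dana is required at Retro and at OffsitePrep — holds.
Budget has to happen before Retro — violated.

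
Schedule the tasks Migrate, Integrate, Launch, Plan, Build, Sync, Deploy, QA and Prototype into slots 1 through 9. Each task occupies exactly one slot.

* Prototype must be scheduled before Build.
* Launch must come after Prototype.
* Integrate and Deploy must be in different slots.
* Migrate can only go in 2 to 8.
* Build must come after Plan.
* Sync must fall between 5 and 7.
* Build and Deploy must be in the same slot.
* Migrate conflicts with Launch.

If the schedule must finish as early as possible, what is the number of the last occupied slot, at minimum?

slot 5

The precedence chain requires at least 2 distinct slots.
Sync can't be placed before 5, so the schedule must run through at least slot 5.
5 works (last occupied slot: 5): for example Integrate=1, QA=1, Plan=1, Sync=5, Prototype=1, Launch=3, Build=2, Deploy=2, Migrate=2.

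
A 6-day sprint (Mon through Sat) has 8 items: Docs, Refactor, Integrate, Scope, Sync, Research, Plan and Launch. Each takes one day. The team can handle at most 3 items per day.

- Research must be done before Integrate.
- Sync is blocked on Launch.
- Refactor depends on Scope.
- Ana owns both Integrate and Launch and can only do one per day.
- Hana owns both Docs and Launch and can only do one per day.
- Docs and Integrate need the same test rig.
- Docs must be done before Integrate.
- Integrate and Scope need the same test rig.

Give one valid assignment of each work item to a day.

Plan -> Tue; Scope -> Mon; Launch -> Wed; Refactor -> Tue; Integrate -> Tue; Research -> Mon; Sync -> Thu; Docs -> Mon

Checking: Scope(Mon) before Refactor(Tue); Launch(Wed) before Sync(Thu); Docs(Mon) before Integrate(Tue); Research(Mon) before Integrate(Tue); Docs(Mon) != Launch(Wed); Integrate(Tue) != Scope(Mon); Docs(Mon) != Integrate(Tue); Integrate(Tue) != Launch(Wed); max 3 per day (cap 3).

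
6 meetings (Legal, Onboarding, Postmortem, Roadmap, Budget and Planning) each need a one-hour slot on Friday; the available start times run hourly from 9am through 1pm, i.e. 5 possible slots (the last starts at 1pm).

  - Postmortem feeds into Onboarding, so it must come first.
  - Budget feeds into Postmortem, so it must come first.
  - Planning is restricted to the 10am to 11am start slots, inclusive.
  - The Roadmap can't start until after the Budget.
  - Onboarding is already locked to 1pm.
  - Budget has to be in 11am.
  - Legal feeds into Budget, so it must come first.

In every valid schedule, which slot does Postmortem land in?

Budget is fixed at 11am and must come before Postmortem, so Postmortem is at least 12pm.
Onboarding is fixed at 1pm and must come after Postmortem, so Postmortem is at most 12pm.
So Postmortem must be 12pm.

12pm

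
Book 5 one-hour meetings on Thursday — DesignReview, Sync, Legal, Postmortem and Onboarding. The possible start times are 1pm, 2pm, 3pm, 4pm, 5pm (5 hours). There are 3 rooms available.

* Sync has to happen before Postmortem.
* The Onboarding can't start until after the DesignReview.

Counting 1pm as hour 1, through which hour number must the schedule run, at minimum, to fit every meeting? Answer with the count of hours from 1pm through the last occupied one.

The precedence chain requires at least 2 distinct hours.
With at most 3 per hour and 5 meetings, at least 2 hours are needed.
2 works (last occupied hour: 2pm): for example Legal -> 1pm; Postmortem -> 2pm; Sync -> 1pm; DesignReview -> 1pm; Onboarding -> 2pm.

2 hours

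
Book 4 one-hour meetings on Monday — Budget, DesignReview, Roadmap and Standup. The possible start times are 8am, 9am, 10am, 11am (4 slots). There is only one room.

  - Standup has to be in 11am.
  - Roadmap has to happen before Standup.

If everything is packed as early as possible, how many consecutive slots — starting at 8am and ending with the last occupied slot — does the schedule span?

The precedence chain requires at least 2 distinct slots.
With at most 1 per slot and 4 meetings, at least 4 slots are needed.
Standup can't be placed before 11am — that is slot 4 counting from 8am — so the schedule must run through at least 4 slots.
4 works (last occupied slot: 11am): for example DesignReview=10am; Budget=9am; Standup=11am; Roadmap=8am.

4 slots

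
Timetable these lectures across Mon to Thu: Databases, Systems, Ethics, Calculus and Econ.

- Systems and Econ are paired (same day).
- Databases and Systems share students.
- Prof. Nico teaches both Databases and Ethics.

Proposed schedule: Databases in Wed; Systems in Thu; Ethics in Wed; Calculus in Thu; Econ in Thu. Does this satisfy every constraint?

Invalid. Prof. Nico teaches both Databases and Ethics.

Prof. Nico teaches both Databases and Ethics — violated.
Systems and Econ are paired (same day) — holds.
Databases and Systems share students — holds.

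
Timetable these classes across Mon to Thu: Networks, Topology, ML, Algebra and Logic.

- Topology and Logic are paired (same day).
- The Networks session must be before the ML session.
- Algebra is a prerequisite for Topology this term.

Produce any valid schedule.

Topology=Tue, Algebra=Mon, Networks=Mon, ML=Tue, Logic=Tue

Checking: Algebra(Mon) before Topology(Tue); Networks(Mon) before ML(Tue); Topology = Logic = Tue.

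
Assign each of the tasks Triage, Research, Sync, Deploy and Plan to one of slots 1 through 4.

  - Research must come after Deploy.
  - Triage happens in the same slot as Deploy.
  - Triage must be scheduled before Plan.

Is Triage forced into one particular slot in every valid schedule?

No

Triage can be 1 (e.g. Sync -> 1, Plan -> 2, Triage -> 1, Research -> 2, Deploy -> 1) or 2 (e.g. Sync -> 1, Research -> 3, Plan -> 3, Triage -> 2, Deploy -> 2).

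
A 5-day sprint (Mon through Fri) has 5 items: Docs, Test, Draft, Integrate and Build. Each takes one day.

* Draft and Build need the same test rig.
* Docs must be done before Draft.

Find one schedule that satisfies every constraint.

Integrate=Mon; Test=Mon; Docs=Mon; Build=Mon; Draft=Tue

Checking: Docs(Mon) before Draft(Tue); Draft(Tue) != Build(Mon).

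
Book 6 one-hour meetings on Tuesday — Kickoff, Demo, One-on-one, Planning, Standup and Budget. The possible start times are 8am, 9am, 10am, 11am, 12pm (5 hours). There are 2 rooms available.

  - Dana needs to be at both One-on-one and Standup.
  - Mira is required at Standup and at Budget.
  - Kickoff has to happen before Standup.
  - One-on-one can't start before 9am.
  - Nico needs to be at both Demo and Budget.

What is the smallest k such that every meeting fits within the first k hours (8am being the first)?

The precedence chain requires at least 2 distinct hours.
With at most 2 per hour and 6 meetings, at least 3 hours are needed.
3 works (last occupied hour: 10am): for example Planning=10am, Standup=10am, One-on-one=9am, Demo=8am, Kickoff=8am, Budget=9am.

3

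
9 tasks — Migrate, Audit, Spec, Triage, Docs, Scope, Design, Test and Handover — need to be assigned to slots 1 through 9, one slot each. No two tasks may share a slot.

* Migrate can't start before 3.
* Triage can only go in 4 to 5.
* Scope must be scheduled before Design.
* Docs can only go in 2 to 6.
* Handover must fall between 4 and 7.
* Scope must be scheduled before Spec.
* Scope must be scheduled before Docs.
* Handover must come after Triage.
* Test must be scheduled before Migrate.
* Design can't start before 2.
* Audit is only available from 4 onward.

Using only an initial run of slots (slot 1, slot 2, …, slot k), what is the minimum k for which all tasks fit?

9

The precedence chain requires at least 2 distinct slots.
With at most 1 per slot and 9 tasks, at least 9 slots are needed.
Propagating the time windows through the other constraints, Handover can't land before 5, so the schedule must run through at least slot 5.
9 works (last occupied slot: 9): for example Migrate -> 7; Test -> 3; Design -> 8; Triage -> 4; Audit -> 6; Spec -> 9; Docs -> 2; Handover -> 5; Scope -> 1.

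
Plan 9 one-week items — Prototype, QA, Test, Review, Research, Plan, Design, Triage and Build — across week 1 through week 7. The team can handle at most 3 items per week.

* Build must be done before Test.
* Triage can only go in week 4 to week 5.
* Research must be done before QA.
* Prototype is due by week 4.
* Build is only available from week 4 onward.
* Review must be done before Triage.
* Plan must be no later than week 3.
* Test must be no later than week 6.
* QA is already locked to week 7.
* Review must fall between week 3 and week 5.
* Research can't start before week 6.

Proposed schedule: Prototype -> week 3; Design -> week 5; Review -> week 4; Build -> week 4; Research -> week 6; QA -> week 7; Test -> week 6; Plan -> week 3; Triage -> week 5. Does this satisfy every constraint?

Valid

QA is already locked to week 7 — holds.
Research must be done before QA — holds.
Review must be done before Triage — holds.
Research can't start before week 6 — holds.
Build must be done before Test — holds.
Test must be no later than week 6 — holds.
Prototype is due by week 4 — holds.
Review must fall between week 3 and week 5 — holds.
The team can handle at most 3 items per week — holds.
Plan must be no later than week 3 — holds.
Build is only available from week 4 onward — holds.
Triage can only go in week 4 to week 5 — holds.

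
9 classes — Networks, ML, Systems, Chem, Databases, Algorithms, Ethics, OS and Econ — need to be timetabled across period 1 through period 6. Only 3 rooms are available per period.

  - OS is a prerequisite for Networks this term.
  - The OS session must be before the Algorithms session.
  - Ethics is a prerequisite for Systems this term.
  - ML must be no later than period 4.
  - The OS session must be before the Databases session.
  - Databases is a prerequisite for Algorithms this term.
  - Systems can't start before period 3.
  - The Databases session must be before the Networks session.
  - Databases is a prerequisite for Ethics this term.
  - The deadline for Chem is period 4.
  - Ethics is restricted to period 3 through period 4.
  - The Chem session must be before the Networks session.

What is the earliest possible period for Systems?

period 4

Systems is available from period 3; precedence pushes Systems to at least period 4.
Systems at period 4 is achievable: Chem -> period 1; Econ -> period 2; Ethics -> period 3; Databases -> period 2; Algorithms -> period 3; Networks -> period 3; Systems -> period 4; ML -> period 1; OS -> period 1.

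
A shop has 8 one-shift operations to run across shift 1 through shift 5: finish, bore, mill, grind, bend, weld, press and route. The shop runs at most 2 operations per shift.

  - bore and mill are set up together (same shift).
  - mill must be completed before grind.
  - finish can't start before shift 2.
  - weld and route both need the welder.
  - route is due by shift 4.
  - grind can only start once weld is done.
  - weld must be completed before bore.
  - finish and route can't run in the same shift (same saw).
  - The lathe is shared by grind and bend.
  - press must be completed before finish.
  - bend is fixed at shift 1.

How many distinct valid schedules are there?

54

Splitting on finish: it can be shift 2 (3), shift 3 (5), shift 4 (6), shift 5 (40). Listing each branch's schedules as (bore, mill, grind, bend, weld, press, route) by shift number:
finish=shift 2: (3,3,4,1,2,1,4) (3,3,5,1,2,1,4) (4,4,5,1,2,1,3) — 3.
finish=shift 3: (4,4,5,1,1,2,2) (4,4,5,1,2,2,1) (4,4,5,1,3,1,2) (4,4,5,1,3,2,1) (4,4,5,1,3,2,2) — 5.
finish=shift 4: (2,2,4,1,1,3,3) (2,2,5,1,1,3,3) (3,3,4,1,1,2,2) (3,3,4,1,2,2,1) (3,3,5,1,1,2,2) (3,3,5,1,2,2,1) — 6.
finish=shift 5: (2,2,3,1,1,3,4) (2,2,3,1,1,4,3) (2,2,3,1,1,4,4) (2,2,4,1,1,3,3) (2,2,4,1,1,3,4) (2,2,4,1,1,4,3) (2,2,5,1,1,3,3) (2,2,5,1,1,3,4) (2,2,5,1,1,4,3) (2,2,5,1,1,4,4) (3,3,4,1,1,2,2) (3,3,4,1,1,2,4) (3,3,4,1,1,4,2) (3,3,4,1,2,1,4) (3,3,4,1,2,2,1) (3,3,4,1,2,2,4) (3,3,4,1,2,4,1) (3,3,5,1,1,2,2) (3,3,5,1,1,2,4) (3,3,5,1,1,4,2) (3,3,5,1,1,4,4) (3,3,5,1,2,1,4) (3,3,5,1,2,2,1) (3,3,5,1,2,2,4) (3,3,5,1,2,4,1) (3,3,5,1,2,4,4) (4,4,5,1,1,2,2) (4,4,5,1,1,2,3) (4,4,5,1,1,3,2) (4,4,5,1,1,3,3) (4,4,5,1,2,1,3) (4,4,5,1,2,2,1) (4,4,5,1,2,2,3) (4,4,5,1,2,3,1) (4,4,5,1,2,3,3) (4,4,5,1,3,1,2) (4,4,5,1,3,2,1) (4,4,5,1,3,2,2) (4,4,5,1,3,3,1) (4,4,5,1,3,3,2) — 40.
Summing: 3 + 5 + 6 + 40 = 54.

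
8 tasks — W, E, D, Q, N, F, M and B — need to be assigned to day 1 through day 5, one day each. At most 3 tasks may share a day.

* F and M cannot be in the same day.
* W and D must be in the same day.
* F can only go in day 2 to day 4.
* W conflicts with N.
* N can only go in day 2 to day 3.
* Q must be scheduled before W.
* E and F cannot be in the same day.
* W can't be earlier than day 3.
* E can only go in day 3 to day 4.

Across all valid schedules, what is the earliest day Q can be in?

Downstream work caps Q at day 4.
Q at day 1 is achievable: W -> day 3; F -> day 2; D -> day 3; Q -> day 1; B -> day 1; M -> day 1; E -> day 3; N -> day 2.

day 1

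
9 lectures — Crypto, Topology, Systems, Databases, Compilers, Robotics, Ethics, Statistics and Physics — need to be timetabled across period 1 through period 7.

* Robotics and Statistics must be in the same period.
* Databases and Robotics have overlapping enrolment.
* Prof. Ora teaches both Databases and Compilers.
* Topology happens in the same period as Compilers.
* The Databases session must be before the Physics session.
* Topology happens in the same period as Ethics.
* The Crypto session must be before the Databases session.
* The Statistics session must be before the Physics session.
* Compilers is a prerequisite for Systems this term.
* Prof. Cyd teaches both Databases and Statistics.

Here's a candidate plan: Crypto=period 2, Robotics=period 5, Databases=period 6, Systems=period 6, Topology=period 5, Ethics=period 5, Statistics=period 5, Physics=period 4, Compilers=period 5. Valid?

The Databases session must be before the Physics session — violated.
The Statistics session must be before the Physics session — violated.
The Crypto session must be before the Databases session — holds.
Robotics and Statistics must be in the same period — holds.
Topology happens in the same period as Compilers — holds.
Topology happens in the same period as Ethics — holds.
Prof. Ora teaches both Databases and Compilers — holds.
Compilers is a prerequisite for Systems this term — holds.
Databases and Robotics have overlapping enrolment — holds.
Prof. Cyd teaches both Databases and Statistics — holds.

No — it violates: The Databases session must be before the Physics session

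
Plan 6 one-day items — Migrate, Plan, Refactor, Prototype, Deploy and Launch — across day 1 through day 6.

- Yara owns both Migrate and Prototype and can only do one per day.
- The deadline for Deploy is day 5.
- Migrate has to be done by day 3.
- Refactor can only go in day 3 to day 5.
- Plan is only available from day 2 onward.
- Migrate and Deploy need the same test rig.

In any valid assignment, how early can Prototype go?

day 1

Prototype at day 1 is achievable: Deploy -> day 1; Launch -> day 1; Prototype -> day 1; Refactor -> day 3; Plan -> day 2; Migrate -> day 2.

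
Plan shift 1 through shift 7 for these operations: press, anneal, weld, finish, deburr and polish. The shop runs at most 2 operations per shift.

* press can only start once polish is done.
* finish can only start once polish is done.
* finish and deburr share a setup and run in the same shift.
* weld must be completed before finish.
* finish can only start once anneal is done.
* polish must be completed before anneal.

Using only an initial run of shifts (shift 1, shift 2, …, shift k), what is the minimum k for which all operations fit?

3

The precedence chain requires at least 3 distinct shifts.
With at most 2 per shift and 6 operations, at least 3 shifts are needed.
3 works (last occupied shift: shift 3): for example weld -> shift 1; polish -> shift 1; anneal -> shift 2; press -> shift 2; finish -> shift 3; deburr -> shift 3.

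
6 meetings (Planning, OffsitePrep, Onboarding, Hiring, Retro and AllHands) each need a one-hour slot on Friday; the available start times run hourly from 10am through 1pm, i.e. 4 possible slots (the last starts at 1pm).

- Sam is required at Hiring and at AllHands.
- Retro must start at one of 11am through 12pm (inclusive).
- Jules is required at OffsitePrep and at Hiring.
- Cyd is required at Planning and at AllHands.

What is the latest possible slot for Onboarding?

1pm

Onboarding at 1pm is achievable: OffsitePrep=10am; Hiring=11am; AllHands=12pm; Planning=10am; Retro=11am; Onboarding=1pm.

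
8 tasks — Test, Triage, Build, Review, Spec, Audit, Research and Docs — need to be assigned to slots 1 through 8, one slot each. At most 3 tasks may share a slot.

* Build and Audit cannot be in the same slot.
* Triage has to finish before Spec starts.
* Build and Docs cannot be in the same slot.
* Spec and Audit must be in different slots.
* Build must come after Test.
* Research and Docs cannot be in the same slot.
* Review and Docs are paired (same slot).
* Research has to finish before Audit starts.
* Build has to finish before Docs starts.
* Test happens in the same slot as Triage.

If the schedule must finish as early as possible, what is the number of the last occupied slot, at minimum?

The precedence chain requires at least 3 distinct slots.
With at most 3 per slot and 8 tasks, at least 3 slots are needed.
3 works (last occupied slot: 3): for example Triage -> 1; Test -> 1; Review -> 3; Spec -> 2; Audit -> 3; Build -> 2; Docs -> 3; Research -> 1.

3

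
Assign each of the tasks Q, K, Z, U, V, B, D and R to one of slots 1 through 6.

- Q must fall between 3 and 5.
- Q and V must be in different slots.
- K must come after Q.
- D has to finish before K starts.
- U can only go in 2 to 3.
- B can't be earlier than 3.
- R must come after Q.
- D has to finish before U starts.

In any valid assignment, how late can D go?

2

Downstream work caps D at 2.
D at 2 is achievable: D in 2; Z in 1; B in 3; V in 1; R in 4; Q in 3; U in 3; K in 4.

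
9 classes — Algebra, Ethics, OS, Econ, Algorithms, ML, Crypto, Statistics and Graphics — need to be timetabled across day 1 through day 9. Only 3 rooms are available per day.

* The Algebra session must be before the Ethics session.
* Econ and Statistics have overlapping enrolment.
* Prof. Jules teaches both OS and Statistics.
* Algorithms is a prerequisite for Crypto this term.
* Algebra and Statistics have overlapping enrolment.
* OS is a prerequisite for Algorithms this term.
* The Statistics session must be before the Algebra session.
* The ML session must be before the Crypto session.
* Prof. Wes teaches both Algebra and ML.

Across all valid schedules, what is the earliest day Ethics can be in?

Precedence pushes Ethics to at least day 3.
Ethics at day 3 is achievable: Crypto=day 4; Algorithms=day 3; Statistics=day 1; Algebra=day 2; OS=day 2; Graphics=day 1; Ethics=day 3; ML=day 1; Econ=day 2.

day 3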